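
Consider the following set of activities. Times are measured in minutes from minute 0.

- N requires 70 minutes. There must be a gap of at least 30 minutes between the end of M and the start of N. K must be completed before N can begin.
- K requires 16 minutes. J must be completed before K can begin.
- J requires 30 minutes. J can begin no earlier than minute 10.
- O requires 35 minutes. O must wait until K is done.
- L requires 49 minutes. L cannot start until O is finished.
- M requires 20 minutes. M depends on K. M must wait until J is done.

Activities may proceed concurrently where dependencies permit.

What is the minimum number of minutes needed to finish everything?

176

J cannot begin until its own release at minute 10. It runs from minute 10 to 10 + 30 = minute 40.
After J (finishes minute 40), K can start at minute 40 and finishes at minute 56.
O cannot begin until K (finishes minute 56). It runs from minute 56 to 56 + 35 = minute 91.
After O (finishes minute 91), L can start at minute 91 and finishes at minute 140.
M needs all of K (finishes minute 56); J (finishes minute 40). That puts its earliest start at minute 56; it finishes at 56 + 20 = minute 76.
N has to wait for M (finishes minute 76, plus 30-minute gap → minute 106); K (finishes minute 56). The latest of these is minute 106, so N runs minute 106 to 106 + 70 = minute 176.
All tasks are finished once the last one completes. Finish times: J at 40, K at 56, L at 140, M at 76, N at 176, O at 91. The latest is minute 176.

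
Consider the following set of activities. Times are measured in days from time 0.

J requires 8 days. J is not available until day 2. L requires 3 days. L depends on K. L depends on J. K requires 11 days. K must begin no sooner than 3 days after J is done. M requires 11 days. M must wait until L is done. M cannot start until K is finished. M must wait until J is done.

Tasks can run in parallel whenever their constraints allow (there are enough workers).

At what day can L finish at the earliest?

After its own release at day 2, J can start at day 2 and finishes at day 10.
K cannot begin until J (finishes day 10, plus 3-day gap → day 13). It runs from day 13 to 13 + 11 = day 24.
L has to wait for K (finishes day 24); J (finishes day 10). The latest of these is day 24, so L runs day 24 to 24 + 3 = day 27.

27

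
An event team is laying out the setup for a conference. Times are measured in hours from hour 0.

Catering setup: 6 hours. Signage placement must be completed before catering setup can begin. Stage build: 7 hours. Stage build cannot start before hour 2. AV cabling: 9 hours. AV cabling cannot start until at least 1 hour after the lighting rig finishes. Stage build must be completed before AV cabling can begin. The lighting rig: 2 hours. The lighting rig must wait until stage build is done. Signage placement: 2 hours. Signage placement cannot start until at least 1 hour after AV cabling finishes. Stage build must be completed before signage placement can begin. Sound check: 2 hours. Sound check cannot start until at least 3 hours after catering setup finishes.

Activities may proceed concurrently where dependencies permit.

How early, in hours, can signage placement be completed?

After its own release at hour 2, stage build can start at hour 2 and finishes at hour 9.
After stage build (finishes hour 9), the lighting rig can start at hour 9 and finishes at hour 11.
AV cabling cannot start until the lighting rig (finishes hour 11, plus 1-hour gap → hour 12); stage build (finishes hour 9). The controlling bound is hour 12, so AV cabling finishes at 12 + 9 = hour 21.
Signage placement needs all of AV cabling (finishes hour 21, plus 1-hour gap → hour 22); stage build (finishes hour 9). That puts its earliest start at hour 22; it finishes at 22 + 2 = hour 24.

24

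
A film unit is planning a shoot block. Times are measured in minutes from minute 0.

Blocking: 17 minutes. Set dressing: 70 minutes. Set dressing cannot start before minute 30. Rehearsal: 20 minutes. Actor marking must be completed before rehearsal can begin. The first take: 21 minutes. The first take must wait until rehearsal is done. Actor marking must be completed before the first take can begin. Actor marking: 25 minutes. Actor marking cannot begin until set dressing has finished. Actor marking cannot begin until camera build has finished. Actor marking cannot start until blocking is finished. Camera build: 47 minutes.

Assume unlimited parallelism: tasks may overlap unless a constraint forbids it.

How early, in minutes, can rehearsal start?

125

Nothing blocks blocking, so it runs from minute 0 to minute 17.
Camera build has no prerequisites, so it starts at minute 0 and finishes at minute 47.
Set dressing waits on its own release at minute 30, so it starts at minute 30 and finishes at 30 + 70 = minute 100.
Actor marking cannot start until set dressing (finishes minute 100); camera build (finishes minute 47); blocking (finishes minute 17). The controlling bound is minute 100, so actor marking finishes at 100 + 25 = minute 125.
Rehearsal waits on actor marking (finishes minute 125), so the earliest it can start is minute 125.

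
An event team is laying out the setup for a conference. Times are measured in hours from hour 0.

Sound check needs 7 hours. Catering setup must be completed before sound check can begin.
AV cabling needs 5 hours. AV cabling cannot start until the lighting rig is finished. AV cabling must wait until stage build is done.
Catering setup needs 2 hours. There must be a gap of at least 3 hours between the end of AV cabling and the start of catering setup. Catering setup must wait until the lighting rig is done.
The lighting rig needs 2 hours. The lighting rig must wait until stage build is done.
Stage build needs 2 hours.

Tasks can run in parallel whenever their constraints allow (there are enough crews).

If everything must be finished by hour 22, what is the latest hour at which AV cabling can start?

To finish by hour 22, sound check (duration 7) must start no later than hour 15.
Catering setup has to be done before sound check (must start by hour 15). That means finishing by hour 15, i.e. starting by 15 − 2 = hour 13.
AV cabling must finish before catering setup (must start by hour 13, minus 3-hour gap → hour 10). With a 5-hour duration, AV cabling must start by 10 − 5 = hour 5.

5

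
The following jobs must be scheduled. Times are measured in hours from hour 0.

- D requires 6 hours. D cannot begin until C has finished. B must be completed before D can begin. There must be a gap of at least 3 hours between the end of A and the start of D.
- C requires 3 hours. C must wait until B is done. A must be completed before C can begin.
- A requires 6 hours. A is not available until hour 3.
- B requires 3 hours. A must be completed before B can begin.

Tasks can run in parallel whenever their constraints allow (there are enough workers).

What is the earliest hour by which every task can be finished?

21

A waits on its own release at hour 3, so it starts at hour 3 and finishes at 3 + 6 = hour 9.
After A (finishes hour 9), B can start at hour 9 and finishes at hour 12.
For C: B (finishes hour 12); A (finishes hour 9). Taking the maximum gives a start of hour 12, and it finishes at 12 + 3 = hour 15.
D has to wait for C (finishes hour 15); B (finishes hour 12); A (finishes hour 9, plus 3-hour gap → hour 12). The latest of these is hour 15, so D runs hour 15 to 15 + 6 = hour 21.
All tasks are finished once the last one completes. Finish times: A at 9, B at 12, C at 15, D at 21. The latest is hour 21.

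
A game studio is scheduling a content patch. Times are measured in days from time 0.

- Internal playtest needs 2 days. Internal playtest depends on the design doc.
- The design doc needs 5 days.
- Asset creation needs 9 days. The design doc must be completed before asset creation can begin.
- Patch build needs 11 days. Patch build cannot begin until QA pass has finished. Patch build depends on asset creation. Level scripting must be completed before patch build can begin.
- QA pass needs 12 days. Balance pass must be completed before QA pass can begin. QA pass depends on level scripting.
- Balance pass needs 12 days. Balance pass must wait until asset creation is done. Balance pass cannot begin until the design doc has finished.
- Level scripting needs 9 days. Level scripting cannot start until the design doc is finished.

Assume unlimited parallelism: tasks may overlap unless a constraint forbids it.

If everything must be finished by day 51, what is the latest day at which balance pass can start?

Patch build must finish by day 51; it takes 11 days, so it must start by 51 − 11 = day 40.
QA pass must finish before patch build (must start by day 40). With a 12-day duration, QA pass must start by 40 − 12 = day 28.
Balance pass has to be done before QA pass (must start by day 28). That means finishing by day 28, i.e. starting by 28 − 12 = day 16.

16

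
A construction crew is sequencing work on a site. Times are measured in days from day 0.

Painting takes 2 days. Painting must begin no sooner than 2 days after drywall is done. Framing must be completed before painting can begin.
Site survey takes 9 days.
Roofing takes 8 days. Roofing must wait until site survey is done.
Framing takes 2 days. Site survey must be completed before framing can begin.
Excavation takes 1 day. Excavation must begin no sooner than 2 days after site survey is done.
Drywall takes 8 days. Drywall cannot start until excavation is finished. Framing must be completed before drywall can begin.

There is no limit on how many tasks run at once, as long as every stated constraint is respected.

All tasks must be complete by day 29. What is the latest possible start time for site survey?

To finish by day 29, painting (duration 2) must start no later than day 27.
Drywall must finish before painting (must start by day 27, minus 2-day gap → day 25). With an 8-day duration, drywall must start by 25 − 8 = day 17.
Excavation has to be done before drywall (must start by day 17). That means finishing by day 17, i.e. starting by 17 − 1 = day 16.
Framing must finish in time for drywall (must start by day 17); painting (must start by day 27). The tightest is day 17, so framing must start by 17 − 2 = day 15.
To finish by day 29, roofing (duration 8) must start no later than day 21.
Site survey has several dependents: excavation (must start by day 16, minus 2-day gap → day 14); framing (must start by day 15); roofing (must start by day 21). The earliest of those limits is day 14, so site survey must start by 14 − 9 = day 5.

5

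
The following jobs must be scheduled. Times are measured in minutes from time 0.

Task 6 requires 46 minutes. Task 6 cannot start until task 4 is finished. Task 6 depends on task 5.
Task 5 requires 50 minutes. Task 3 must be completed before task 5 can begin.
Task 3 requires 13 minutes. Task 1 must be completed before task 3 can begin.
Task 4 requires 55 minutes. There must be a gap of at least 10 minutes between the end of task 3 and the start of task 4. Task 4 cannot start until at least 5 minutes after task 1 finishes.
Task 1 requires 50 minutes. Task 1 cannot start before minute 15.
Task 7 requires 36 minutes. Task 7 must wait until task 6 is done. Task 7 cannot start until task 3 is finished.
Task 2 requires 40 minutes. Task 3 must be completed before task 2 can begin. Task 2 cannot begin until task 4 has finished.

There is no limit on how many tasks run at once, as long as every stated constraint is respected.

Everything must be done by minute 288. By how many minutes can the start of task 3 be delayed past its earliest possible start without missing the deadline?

63

Task 1 waits on its own release at minute 15, so it starts at minute 15 and finishes at 15 + 50 = minute 65.
After task 1 (finishes minute 65), task 3 can start at minute 65 and finishes at minute 78.

Working backward from the deadline:
Task 2 must finish by minute 288; it takes 40 minutes, so it must start by 288 − 40 = minute 248.
Task 7 must finish by minute 288; it takes 36 minutes, so it must start by 288 − 36 = minute 252.
Task 6 feeds into task 7 (must start by minute 252); so task 6 must finish by minute 252 and therefore start by minute 206.
Task 4 has several dependents: task 2 (must start by minute 248); task 6 (must start by minute 206). The earliest of those limits is minute 206, so task 4 must start by 206 − 55 = minute 151.
Task 5 feeds into task 6 (must start by minute 206); so task 5 must finish by minute 206 and therefore start by minute 156.
For task 3: task 2 (must start by minute 248); task 4 (must start by minute 151, minus 10-minute gap → minute 141); task 5 (must start by minute 156); task 7 (must start by minute 252). The most restrictive is minute 141; with a 13-minute duration, task 3 must start by minute 128.
So task 3 can start as early as minute 65 and as late as minute 128, giving 128 − 65 = 63 minutes of slack.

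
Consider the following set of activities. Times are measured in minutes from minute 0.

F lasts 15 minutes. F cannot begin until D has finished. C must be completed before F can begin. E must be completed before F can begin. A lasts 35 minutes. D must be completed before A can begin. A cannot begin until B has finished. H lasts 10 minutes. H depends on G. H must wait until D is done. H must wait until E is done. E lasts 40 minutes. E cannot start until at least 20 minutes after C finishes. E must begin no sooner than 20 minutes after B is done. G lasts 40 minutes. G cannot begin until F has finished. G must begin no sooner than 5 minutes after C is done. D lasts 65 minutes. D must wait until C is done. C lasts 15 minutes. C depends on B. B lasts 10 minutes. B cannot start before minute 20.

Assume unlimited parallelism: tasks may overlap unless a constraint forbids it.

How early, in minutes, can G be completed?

After its own release at minute 20, B can start at minute 20 and finishes at minute 30.
After B (finishes minute 30), C can start at minute 30 and finishes at minute 45.
E has to wait for C (finishes minute 45, plus 20-minute gap → minute 65); B (finishes minute 30, plus 20-minute gap → minute 50). The latest of these is minute 65, so E runs minute 65 to 65 + 40 = minute 105.
D cannot begin until C (finishes minute 45). It runs from minute 45 to 45 + 65 = minute 110.
F needs all of D (finishes minute 110); C (finishes minute 45); E (finishes minute 105). That puts its earliest start at minute 110; it finishes at 110 + 15 = minute 125.
G cannot start until F (finishes minute 125); C (finishes minute 45, plus 5-minute gap → minute 50). The controlling bound is minute 125, so G finishes at 125 + 40 = minute 165.

165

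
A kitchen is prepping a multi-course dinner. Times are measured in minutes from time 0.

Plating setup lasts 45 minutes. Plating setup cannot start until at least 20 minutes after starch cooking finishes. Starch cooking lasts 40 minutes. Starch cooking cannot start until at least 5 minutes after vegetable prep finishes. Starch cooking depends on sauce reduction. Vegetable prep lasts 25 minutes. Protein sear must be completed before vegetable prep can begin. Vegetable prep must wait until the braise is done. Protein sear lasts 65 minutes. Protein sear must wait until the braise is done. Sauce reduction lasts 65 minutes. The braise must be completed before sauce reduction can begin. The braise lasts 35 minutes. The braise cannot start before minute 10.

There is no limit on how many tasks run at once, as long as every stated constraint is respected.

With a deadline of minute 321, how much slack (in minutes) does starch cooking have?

The braise cannot begin until its own release at minute 10. It runs from minute 10 to 10 + 35 = minute 45.
Sauce reduction waits on the braise (finishes minute 45), so it starts at minute 45 and finishes at 45 + 65 = minute 110.
After the braise (finishes minute 45), protein sear can start at minute 45 and finishes at minute 110.
Vegetable prep cannot start until protein sear (finishes minute 110); the braise (finishes minute 45). The controlling bound is minute 110, so vegetable prep finishes at 110 + 25 = minute 135.
Starch cooking has to wait for vegetable prep (finishes minute 135, plus 5-minute gap → minute 140); sauce reduction (finishes minute 110). The latest of these is minute 140, so starch cooking runs minute 140 to 140 + 40 = minute 180.

Working backward from the deadline:
Plating setup has no dependents, so it just needs to finish by minute 321. Starting by 321 − 45 = minute 276 achieves that.
Starch cooking must finish before plating setup (must start by minute 276, minus 20-minute gap → minute 256). With a 40-minute duration, starch cooking must start by 256 − 40 = minute 216.
So starch cooking can start as early as minute 140 and as late as minute 216, giving 216 − 140 = 76 minutes of slack.

76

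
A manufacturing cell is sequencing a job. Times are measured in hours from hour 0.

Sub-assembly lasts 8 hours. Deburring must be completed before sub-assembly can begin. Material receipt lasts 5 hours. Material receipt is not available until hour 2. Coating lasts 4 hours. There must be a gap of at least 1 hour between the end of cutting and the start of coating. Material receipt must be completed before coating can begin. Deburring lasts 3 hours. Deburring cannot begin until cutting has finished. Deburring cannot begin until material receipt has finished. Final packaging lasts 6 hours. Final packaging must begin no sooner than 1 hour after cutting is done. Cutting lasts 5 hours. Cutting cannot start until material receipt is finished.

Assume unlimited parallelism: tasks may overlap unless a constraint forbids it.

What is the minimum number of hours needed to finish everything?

Material receipt cannot begin until its own release at hour 2. It runs from hour 2 to 2 + 5 = hour 7.
Cutting cannot begin until material receipt (finishes hour 7). It runs from hour 7 to 7 + 5 = hour 12.
Final packaging waits on cutting (finishes hour 12, plus 1-hour gap → hour 13), so it starts at hour 13 and finishes at 13 + 6 = hour 19.
For coating: cutting (finishes hour 12, plus 1-hour gap → hour 13); material receipt (finishes hour 7). Taking the maximum gives a start of hour 13, and it finishes at 13 + 4 = hour 17.
Deburring cannot start until cutting (finishes hour 12); material receipt (finishes hour 7). The controlling bound is hour 12, so deburring finishes at 12 + 3 = hour 15.
After deburring (finishes hour 15), sub-assembly can start at hour 15 and finishes at hour 23.
All tasks are finished once the last one completes. Finish times: Material receipt at 7, Cutting at 12, Deburring at 15, Coating at 17, Sub-assembly at 23, Final packaging at 19. The latest is hour 23.

23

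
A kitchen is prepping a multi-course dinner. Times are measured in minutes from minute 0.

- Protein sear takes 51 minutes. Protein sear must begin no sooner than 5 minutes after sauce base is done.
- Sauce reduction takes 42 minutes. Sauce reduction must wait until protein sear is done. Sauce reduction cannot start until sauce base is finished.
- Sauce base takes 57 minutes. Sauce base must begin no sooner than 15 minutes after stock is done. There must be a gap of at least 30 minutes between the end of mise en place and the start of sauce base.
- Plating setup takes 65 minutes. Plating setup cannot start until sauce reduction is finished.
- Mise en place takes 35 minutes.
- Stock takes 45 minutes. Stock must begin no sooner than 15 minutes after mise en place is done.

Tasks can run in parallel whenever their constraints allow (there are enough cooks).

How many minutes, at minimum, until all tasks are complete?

Nothing blocks mise en place, so it runs from minute 0 to minute 35.
Stock cannot begin until mise en place (finishes minute 35, plus 15-minute gap → minute 50). It runs from minute 50 to 50 + 45 = minute 95.
For sauce base: stock (finishes minute 95, plus 15-minute gap → minute 110); mise en place (finishes minute 35, plus 30-minute gap → minute 65). Taking the maximum gives a start of minute 110, and it finishes at 110 + 57 = minute 167.
After sauce base (finishes minute 167, plus 5-minute gap → minute 172), protein sear can start at minute 172 and finishes at minute 223.
For sauce reduction: protein sear (finishes minute 223); sauce base (finishes minute 167). Taking the maximum gives a start of minute 223, and it finishes at 223 + 42 = minute 265.
After sauce reduction (finishes minute 265), plating setup can start at minute 265 and finishes at minute 330.
All tasks are finished once the last one completes. Finish times: Mise en place at 35, Stock at 95, Sauce base at 167, Protein sear at 223, Sauce reduction at 265, Plating setup at 330. The latest is minute 330.

330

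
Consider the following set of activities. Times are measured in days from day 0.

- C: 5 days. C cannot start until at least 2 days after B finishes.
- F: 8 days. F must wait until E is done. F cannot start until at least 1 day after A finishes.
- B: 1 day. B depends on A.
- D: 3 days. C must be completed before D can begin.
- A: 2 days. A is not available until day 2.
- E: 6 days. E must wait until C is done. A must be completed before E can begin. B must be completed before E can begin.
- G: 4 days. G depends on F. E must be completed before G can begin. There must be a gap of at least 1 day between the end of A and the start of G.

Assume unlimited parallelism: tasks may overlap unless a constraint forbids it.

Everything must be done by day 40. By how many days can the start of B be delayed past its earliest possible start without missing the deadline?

A cannot begin until its own release at day 2. It runs from day 2 to 2 + 2 = day 4.
B waits on A (finishes day 4), so it starts at day 4 and finishes at 4 + 1 = day 5.

Working backward from the deadline:
D has no dependents, so it just needs to finish by day 40. Starting by 40 − 3 = day 37 achieves that.
G must finish by day 40; it takes 4 days, so it must start by 40 − 4 = day 36.
F has to be done before G (must start by day 36). That means finishing by day 36, i.e. starting by 36 − 8 = day 28.
E must finish in time for F (must start by day 28); G (must start by day 36). The tightest is day 28, so E must start by 28 − 6 = day 22.
C has several dependents: D (must start by day 37); E (must start by day 22). The earliest of those limits is day 22, so C must start by 22 − 5 = day 17.
B has several dependents: C (must start by day 17, minus 2-day gap → day 15); E (must start by day 22). The earliest of those limits is day 15, so B must start by 15 − 1 = day 14.
So B can start as early as day 4 and as late as day 14, giving 14 − 4 = 10 days of slack.

10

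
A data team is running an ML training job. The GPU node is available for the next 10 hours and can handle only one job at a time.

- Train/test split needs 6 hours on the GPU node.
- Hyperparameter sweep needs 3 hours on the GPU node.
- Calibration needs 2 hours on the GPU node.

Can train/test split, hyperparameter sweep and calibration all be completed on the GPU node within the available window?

No

Running back to back, the jobs need 6 + 3 + 2 = 11 hours on the GPU node.
Since 11 > 10, they cannot all fit.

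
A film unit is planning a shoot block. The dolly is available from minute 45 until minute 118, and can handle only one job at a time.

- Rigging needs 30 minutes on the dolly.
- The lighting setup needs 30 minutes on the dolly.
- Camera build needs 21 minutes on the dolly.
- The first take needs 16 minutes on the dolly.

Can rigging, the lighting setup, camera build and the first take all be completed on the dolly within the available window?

No

The dolly window is 118 − 45 = 73 minutes.
Running back to back, the jobs need 30 + 30 + 21 + 16 = 97 minutes on the dolly.
Since 97 > 73, they cannot all fit.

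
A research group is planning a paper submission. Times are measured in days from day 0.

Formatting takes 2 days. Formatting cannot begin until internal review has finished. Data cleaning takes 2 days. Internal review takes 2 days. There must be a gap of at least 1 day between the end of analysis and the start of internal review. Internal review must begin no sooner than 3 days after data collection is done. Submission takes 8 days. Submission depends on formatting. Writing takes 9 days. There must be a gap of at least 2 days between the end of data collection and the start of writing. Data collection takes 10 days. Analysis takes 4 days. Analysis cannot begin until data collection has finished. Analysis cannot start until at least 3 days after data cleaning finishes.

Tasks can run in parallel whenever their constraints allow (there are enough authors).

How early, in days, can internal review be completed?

Data cleaning can start immediately at day 0; it finishes at day 2.
Nothing blocks data collection, so it runs from day 0 to day 10.
Analysis cannot start until data collection (finishes day 10); data cleaning (finishes day 2, plus 3-day gap → day 5). The controlling bound is day 10, so analysis finishes at 10 + 4 = day 14.
Internal review cannot start until analysis (finishes day 14, plus 1-day gap → day 15); data collection (finishes day 10, plus 3-day gap → day 13). The controlling bound is day 15, so internal review finishes at 15 + 2 = day 17.

17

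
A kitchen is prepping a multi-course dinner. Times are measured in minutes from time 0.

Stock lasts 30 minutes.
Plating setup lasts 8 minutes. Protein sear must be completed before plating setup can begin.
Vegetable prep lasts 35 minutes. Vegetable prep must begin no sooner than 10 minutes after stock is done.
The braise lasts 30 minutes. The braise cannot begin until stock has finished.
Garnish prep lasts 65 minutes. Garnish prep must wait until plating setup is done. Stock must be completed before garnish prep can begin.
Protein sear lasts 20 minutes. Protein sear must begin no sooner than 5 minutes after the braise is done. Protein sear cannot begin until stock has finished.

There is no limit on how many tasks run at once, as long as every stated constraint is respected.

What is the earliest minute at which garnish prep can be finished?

158

Stock can start immediately at minute 0; it finishes at minute 30.
The braise cannot begin until stock (finishes minute 30). It runs from minute 30 to 30 + 30 = minute 60.
Protein sear needs all of the braise (finishes minute 60, plus 5-minute gap → minute 65); stock (finishes minute 30). That puts its earliest start at minute 65; it finishes at 65 + 20 = minute 85.
Plating setup waits on protein sear (finishes minute 85), so it starts at minute 85 and finishes at 85 + 8 = minute 93.
Garnish prep cannot start until plating setup (finishes minute 93); stock (finishes minute 30). The controlling bound is minute 93, so garnish prep finishes at 93 + 65 = minute 158.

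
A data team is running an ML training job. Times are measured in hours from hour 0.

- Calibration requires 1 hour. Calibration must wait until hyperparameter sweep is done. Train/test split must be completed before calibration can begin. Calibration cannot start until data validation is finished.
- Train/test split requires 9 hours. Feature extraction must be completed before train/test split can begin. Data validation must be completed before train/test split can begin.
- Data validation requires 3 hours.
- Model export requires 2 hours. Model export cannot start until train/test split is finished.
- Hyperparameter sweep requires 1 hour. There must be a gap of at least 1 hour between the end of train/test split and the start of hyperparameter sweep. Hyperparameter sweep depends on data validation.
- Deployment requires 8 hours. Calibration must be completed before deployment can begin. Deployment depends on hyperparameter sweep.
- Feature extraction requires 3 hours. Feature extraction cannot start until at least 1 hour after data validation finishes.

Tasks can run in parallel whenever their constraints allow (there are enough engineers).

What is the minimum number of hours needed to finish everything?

27

Nothing blocks data validation, so it runs from hour 0 to hour 3.
Feature extraction cannot begin until data validation (finishes hour 3, plus 1-hour gap → hour 4). It runs from hour 4 to 4 + 3 = hour 7.
Train/test split needs all of feature extraction (finishes hour 7); data validation (finishes hour 3). That puts its earliest start at hour 7; it finishes at 7 + 9 = hour 16.
After train/test split (finishes hour 16), model export can start at hour 16 and finishes at hour 18.
Hyperparameter sweep cannot start until train/test split (finishes hour 16, plus 1-hour gap → hour 17); data validation (finishes hour 3). The controlling bound is hour 17, so hyperparameter sweep finishes at 17 + 1 = hour 18.
Calibration cannot start until hyperparameter sweep (finishes hour 18); train/test split (finishes hour 16); data validation (finishes hour 3). The controlling bound is hour 18, so calibration finishes at 18 + 1 = hour 19.
Deployment cannot start until calibration (finishes hour 19); hyperparameter sweep (finishes hour 18). The controlling bound is hour 19, so deployment finishes at 19 + 8 = hour 27.
All tasks are finished once the last one completes. Finish times: Data validation at 3, Feature extraction at 7, Train/test split at 16, Hyperparameter sweep at 18, Calibration at 19, Model export at 18, Deployment at 27. The latest is hour 27.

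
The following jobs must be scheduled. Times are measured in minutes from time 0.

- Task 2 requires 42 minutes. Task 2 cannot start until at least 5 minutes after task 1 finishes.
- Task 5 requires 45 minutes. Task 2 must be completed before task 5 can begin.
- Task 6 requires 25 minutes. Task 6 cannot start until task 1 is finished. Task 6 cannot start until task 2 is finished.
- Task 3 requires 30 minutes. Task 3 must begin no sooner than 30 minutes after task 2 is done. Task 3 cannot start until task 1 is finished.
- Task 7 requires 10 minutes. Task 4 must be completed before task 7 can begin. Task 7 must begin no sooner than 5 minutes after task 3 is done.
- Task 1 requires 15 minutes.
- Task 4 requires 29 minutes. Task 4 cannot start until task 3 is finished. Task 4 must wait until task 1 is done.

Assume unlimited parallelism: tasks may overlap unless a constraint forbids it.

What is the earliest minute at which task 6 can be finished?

Task 1 can start immediately at minute 0; it finishes at minute 15.
After task 1 (finishes minute 15, plus 5-minute gap → minute 20), task 2 can start at minute 20 and finishes at minute 62.
Task 6 needs all of task 1 (finishes minute 15); task 2 (finishes minute 62). That puts its earliest start at minute 62; it finishes at 62 + 25 = minute 87.

87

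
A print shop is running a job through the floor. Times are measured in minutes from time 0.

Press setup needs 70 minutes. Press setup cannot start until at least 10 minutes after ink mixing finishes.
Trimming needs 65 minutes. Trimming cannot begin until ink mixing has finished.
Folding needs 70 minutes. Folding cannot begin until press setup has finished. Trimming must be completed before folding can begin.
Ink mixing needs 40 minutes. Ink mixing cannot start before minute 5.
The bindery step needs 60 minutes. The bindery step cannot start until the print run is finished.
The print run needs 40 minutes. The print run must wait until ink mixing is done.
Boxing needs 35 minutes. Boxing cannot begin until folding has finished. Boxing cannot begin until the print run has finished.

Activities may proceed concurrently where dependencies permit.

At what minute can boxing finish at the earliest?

Ink mixing cannot begin until its own release at minute 5. It runs from minute 5 to 5 + 40 = minute 45.
Trimming cannot begin until ink mixing (finishes minute 45). It runs from minute 45 to 45 + 65 = minute 110.
The print run cannot begin until ink mixing (finishes minute 45). It runs from minute 45 to 45 + 40 = minute 85.
Press setup cannot begin until ink mixing (finishes minute 45, plus 10-minute gap → minute 55). It runs from minute 55 to 55 + 70 = minute 125.
Folding cannot start until press setup (finishes minute 125); trimming (finishes minute 110). The controlling bound is minute 125, so folding finishes at 125 + 70 = minute 195.
Boxing cannot start until folding (finishes minute 195); the print run (finishes minute 85). The controlling bound is minute 195, so boxing finishes at 195 + 35 = minute 230.

230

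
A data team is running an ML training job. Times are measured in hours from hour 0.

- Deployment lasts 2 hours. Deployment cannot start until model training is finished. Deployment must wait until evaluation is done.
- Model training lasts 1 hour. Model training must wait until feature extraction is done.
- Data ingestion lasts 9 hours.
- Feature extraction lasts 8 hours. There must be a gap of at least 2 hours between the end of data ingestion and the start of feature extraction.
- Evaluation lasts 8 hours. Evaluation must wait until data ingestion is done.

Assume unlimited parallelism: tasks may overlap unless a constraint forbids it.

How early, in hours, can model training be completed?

Nothing blocks data ingestion, so it runs from hour 0 to hour 9.
After data ingestion (finishes hour 9, plus 2-hour gap → hour 11), feature extraction can start at hour 11 and finishes at hour 19.
After feature extraction (finishes hour 19), model training can start at hour 19 and finishes at hour 20.

20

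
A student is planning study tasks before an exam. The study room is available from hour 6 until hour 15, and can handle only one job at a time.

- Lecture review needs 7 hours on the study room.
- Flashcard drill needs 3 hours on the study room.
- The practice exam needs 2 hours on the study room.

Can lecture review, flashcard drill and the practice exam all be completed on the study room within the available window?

The study room window is 15 − 6 = 9 hours.
Running back to back, the jobs need 7 + 3 + 2 = 12 hours on the study room.
Since 12 > 9, they cannot all fit.

No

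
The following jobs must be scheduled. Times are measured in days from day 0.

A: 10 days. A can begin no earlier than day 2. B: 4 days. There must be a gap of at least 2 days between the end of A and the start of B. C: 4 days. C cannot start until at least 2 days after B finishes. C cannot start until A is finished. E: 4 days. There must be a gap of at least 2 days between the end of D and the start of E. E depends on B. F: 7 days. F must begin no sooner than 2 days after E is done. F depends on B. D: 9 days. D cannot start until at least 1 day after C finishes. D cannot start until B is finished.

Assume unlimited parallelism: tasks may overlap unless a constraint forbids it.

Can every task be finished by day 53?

Yes

After its own release at day 2, A can start at day 2 and finishes at day 12.
After A (finishes day 12, plus 2-day gap → day 14), B can start at day 14 and finishes at day 18.
C needs all of B (finishes day 18, plus 2-day gap → day 20); A (finishes day 12). That puts its earliest start at day 20; it finishes at 20 + 4 = day 24.
D cannot start until C (finishes day 24, plus 1-day gap → day 25); B (finishes day 18). The controlling bound is day 25, so D finishes at 25 + 9 = day 34.
For E: D (finishes day 34, plus 2-day gap → day 36); B (finishes day 18). Taking the maximum gives a start of day 36, and it finishes at 36 + 4 = day 40.
F has to wait for E (finishes day 40, plus 2-day gap → day 42); B (finishes day 18). The latest of these is day 42, so F runs day 42 to 42 + 7 = day 49.
Every task is finished by day 49, which is no later than the deadline of 53, so the schedule is feasible.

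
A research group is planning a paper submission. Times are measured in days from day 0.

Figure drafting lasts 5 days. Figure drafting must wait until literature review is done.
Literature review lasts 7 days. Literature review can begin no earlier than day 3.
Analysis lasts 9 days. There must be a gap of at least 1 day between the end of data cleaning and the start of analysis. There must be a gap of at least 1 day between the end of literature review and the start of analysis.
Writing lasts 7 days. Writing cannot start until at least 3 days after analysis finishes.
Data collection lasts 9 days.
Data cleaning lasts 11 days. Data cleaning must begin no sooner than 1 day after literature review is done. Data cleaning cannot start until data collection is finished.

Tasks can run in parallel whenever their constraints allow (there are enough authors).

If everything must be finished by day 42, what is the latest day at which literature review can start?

3

Nothing follows writing; the deadline of day 42 is its only limit. It must start by 42 − 7 = day 35.
Analysis must finish before writing (must start by day 35, minus 3-day gap → day 32). With a 9-day duration, analysis must start by 32 − 9 = day 23.
Data cleaning must finish before analysis (must start by day 23, minus 1-day gap → day 22). With an 11-day duration, data cleaning must start by 22 − 11 = day 11.
Figure drafting has no dependents, so it just needs to finish by day 42. Starting by 42 − 5 = day 37 achieves that.
Literature review feeds data cleaning (must start by day 11, minus 1-day gap → day 10); analysis (must start by day 23, minus 1-day gap → day 22); figure drafting (must start by day 37). Taking the minimum, literature review must finish by day 10 and start by 10 − 7 = day 3.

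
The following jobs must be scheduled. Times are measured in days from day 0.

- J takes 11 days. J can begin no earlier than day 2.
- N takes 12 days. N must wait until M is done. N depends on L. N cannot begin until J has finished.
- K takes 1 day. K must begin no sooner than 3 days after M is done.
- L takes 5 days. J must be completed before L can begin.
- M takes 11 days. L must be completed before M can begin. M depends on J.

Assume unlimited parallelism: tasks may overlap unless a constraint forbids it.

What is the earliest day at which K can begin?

32

After its own release at day 2, J can start at day 2 and finishes at day 13.
L waits on J (finishes day 13), so it starts at day 13 and finishes at 13 + 5 = day 18.
M cannot start until L (finishes day 18); J (finishes day 13). The controlling bound is day 18, so M finishes at 18 + 11 = day 29.
K waits on M (finishes day 29, plus 3-day gap → day 32), so the earliest it can start is day 32.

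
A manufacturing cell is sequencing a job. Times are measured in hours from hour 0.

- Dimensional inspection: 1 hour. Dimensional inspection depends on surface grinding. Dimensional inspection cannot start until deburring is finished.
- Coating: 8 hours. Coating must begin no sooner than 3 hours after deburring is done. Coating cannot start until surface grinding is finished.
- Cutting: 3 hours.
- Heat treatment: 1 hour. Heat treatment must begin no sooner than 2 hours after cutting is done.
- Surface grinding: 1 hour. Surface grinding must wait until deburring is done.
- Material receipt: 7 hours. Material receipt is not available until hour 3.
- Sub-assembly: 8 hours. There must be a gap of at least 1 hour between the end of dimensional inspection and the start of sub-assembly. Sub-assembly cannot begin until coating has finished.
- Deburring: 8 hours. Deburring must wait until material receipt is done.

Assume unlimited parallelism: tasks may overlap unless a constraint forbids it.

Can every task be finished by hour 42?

Yes

Nothing blocks cutting, so it runs from hour 0 to hour 3.
Heat treatment cannot begin until cutting (finishes hour 3, plus 2-hour gap → hour 5). It runs from hour 5 to 5 + 1 = hour 6.
Material receipt waits on its own release at hour 3, so it starts at hour 3 and finishes at 3 + 7 = hour 10.
Deburring waits on material receipt (finishes hour 10), so it starts at hour 10 and finishes at 10 + 8 = hour 18.
After deburring (finishes hour 18), surface grinding can start at hour 18 and finishes at hour 19.
Coating has to wait for deburring (finishes hour 18, plus 3-hour gap → hour 21); surface grinding (finishes hour 19). The latest of these is hour 21, so coating runs hour 21 to 21 + 8 = hour 29.
Dimensional inspection needs all of surface grinding (finishes hour 19); deburring (finishes hour 18). That puts its earliest start at hour 19; it finishes at 19 + 1 = hour 20.
Sub-assembly has to wait for dimensional inspection (finishes hour 20, plus 1-hour gap → hour 21); coating (finishes hour 29). The latest of these is hour 29, so sub-assembly runs hour 29 to 29 + 8 = hour 37.
Every task is finished by hour 37, which is no later than the deadline of 42, so the schedule is feasible.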